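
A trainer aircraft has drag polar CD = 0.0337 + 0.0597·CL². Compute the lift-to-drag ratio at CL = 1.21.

CD = 0.0337 + 0.0597 × 1.21² = 0.1211
L/D = CL/CD = 1.21 / 0.1211 = 9.99

L/D = 9.99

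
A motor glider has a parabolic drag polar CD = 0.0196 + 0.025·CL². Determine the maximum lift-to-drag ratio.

For CD = CD0 + K·CL², (L/D)max occurs at CL* = √(CD0/K) and equals 1/(2√(K·CD0)).
(L/D)max = 1/(2√(0.025 × 0.0196)) = 1/(2 × 0.02214) = 22.6

(L/D)max = 22.6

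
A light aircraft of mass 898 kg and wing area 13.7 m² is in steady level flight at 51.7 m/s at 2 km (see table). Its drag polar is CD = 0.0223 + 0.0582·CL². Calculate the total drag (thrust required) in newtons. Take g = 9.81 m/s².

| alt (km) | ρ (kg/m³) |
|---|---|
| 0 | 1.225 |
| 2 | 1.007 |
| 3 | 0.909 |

D = 656 N

At 2 km, from the table: ρ = 1.007 kg/m³.
Weight W = mg = 898 × 9.81 = 8809.4 N; in level flight L = W.
q = ½ρv² = ½ × 1.007 × 51.7² = 1346 Pa.
CL = 2W/(ρv²S) = 2×8809.4/(1.007×51.7²×13.7) = 0.4778.
CD = 0.0223 + 0.0582 × 0.4778² = 0.03559.
D = q·S·CD = 1346 × 13.7 × 0.03559 = 656.1 N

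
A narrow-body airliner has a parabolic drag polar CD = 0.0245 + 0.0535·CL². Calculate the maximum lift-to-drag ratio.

(L/D)max = 13.8

For CD = CD0 + K·CL², (L/D)max occurs at CL* = √(CD0/K) and equals 1/(2√(K·CD0)).
(L/D)max = 1/(2√(0.0535 × 0.0245)) = 1/(2 × 0.0362) = 13.8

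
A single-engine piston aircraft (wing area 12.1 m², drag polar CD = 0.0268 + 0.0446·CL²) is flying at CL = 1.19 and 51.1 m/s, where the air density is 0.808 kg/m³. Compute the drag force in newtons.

CD = 0.0268 + 0.0446 × 1.19² = 0.08996
D = ½ρv²S·CD = ½ × 0.808 × 51.1² × 12.1 × 0.08996 = 1150 N

D = 1150 N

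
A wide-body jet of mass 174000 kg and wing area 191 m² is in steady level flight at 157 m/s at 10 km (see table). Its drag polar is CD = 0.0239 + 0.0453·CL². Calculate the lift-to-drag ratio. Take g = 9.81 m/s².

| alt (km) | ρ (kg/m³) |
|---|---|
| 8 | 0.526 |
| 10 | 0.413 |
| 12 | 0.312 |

At 10 km, from the table: ρ = 0.413 kg/m³.
Level flight ⇒ L = W = m·g = 174000 × 9.81 = 1.7069×10^6 N.
Dynamic pressure q = 0.5 × 0.413 × 157² = 5090 Pa.
Required CL = L/(qS) = 1.7069×10^6/(5090·191) = 1.756.
CD = 0.0239 + 0.0453 × 1.756² = 0.1635.
L/D = CL/CD = 1.756 / 0.1635 = 10.7

L/D = 10.7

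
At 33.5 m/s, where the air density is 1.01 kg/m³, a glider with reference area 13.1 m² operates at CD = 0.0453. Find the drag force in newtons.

D = 336 N

D = ½ρv²S·CD = ½ × 1.01 × 33.5² × 13.1 × 0.0453 = 336 N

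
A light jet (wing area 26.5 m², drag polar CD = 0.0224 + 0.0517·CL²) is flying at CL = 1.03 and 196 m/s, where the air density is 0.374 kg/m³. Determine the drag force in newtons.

D = 14700 N

CD = 0.0224 + 0.0517 × 1.03² = 0.07725
D = ½ρv²S·CD = ½ × 0.374 × 196² × 26.5 × 0.07725 = 14700 N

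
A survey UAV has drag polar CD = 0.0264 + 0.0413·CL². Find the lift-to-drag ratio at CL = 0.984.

L/D = 14.8

CD = 0.0264 + 0.0413 × 0.984² = 0.06639
L/D = CL/CD = 0.984 / 0.06639 = 14.8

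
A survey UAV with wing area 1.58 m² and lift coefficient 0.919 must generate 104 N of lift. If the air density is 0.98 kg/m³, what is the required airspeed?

v = 12.1 m/s

L = ½ρv²S·CL ⇒ v = √(2L/(ρ·S·CL))
v = √(2 × 104 / (0.98 × 1.58 × 0.919)) = √146.2 = 12.1 m/s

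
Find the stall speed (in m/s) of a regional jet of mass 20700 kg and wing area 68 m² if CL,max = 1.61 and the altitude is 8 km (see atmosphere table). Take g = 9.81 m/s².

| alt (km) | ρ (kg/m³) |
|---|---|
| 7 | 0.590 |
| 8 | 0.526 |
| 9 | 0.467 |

At 8 km, from the table: ρ = 0.526 kg/m³.
Weight W = mg = 20700 × 9.81 = 2.031×10^5 N.
From L = ½ρV²S·CL,max = W: V_stall = √(2W/(ρSCL,max)) = √(2·2.031×10^5/(0.526·68·1.61))
V_stall = √7053 = 84 m/s

V_stall = 84 m/s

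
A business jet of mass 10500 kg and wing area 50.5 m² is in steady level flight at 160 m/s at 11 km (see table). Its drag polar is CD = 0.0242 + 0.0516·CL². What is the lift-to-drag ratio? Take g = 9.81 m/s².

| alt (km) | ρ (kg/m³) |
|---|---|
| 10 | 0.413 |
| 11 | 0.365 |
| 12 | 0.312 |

At 11 km, from the table: ρ = 0.365 kg/m³.
Level flight ⇒ L = W = m·g = 10500 × 9.81 = 1.03×10^5 N.
q = ½ρv² = ½ × 0.365 × 160² = 4672 Pa.
Required CL = L/(qS) = 1.03×10^5/(4672·50.5) = 0.4366.
CD = 0.0242 + 0.0516 × 0.4366² = 0.03404.
L/D = CL/CD = 0.4366 / 0.03404 = 12.8

L/D = 12.8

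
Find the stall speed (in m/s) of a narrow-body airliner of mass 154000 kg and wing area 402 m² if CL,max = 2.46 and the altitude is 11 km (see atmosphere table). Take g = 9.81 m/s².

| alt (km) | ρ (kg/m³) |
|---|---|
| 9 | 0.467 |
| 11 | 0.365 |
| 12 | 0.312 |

V_stall = 91.5 m/s

At 11 km, from the table: ρ = 0.365 kg/m³.
At stall, lift equals weight: L = W = m·g = 154000 × 9.81 = 1.511×10^6 N.
From L = ½ρV²S·CL,max = W: V_stall = √(2W/(ρSCL,max)) = √(2·1.511×10^6/(0.365·402·2.46))
V_stall = √8371 = 91.5 m/s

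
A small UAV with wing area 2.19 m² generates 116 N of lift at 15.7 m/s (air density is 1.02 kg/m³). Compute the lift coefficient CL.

From L = ½ρv²S·CL, rearranging gives CL = 2L/(ρv²S).
CL = 2 × 116 / (1.02 × 15.7² × 2.19) = 0.421

CL = 0.421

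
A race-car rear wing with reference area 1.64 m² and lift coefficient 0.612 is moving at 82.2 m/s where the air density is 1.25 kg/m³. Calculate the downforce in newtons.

L = 4240 N

Dynamic pressure q = ½ρv² = ½ × 1.25 × 82.2² = 4223 Pa.
L = q·S·CL = 4223 × 1.64 × 0.612 = 4240 N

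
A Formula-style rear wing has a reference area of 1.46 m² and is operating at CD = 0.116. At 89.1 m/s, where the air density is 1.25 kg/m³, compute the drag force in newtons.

D = ½ρv²S·CD = ½ × 1.25 × 89.1² × 1.46 × 0.116 = 840 N

D = 840 N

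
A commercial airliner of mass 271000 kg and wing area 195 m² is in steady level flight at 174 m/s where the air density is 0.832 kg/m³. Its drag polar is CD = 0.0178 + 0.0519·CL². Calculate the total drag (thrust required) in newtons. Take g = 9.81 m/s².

In steady level flight, lift balances weight: W = mg = 271000 × 9.81 = 2.6585×10^6 N.
q = ½ρv² = ½ × 0.832 × 174² = 12590 Pa.
CL = 2W/(ρv²S) = 2×2.6585×10^6/(0.832×174²×195) = 1.082.
CD = 0.0178 + 0.0519 × 1.082² = 0.07861.
D = q·S·CD = 12590 × 195 × 0.07861 = 1.931×10^5 N

D = 1.93×10^5 N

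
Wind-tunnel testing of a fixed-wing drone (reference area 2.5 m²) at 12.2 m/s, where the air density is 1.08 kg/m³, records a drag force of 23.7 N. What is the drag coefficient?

From D = ½ρv²S·CD, rearranging gives CD = 2D/(ρv²S).
CD = 2 × 23.7 / (1.08 × 12.2² × 2.5) = 0.118

CD = 0.118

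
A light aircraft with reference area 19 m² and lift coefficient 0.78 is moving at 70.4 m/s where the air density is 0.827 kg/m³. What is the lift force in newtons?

Dynamic pressure q = ½ρv² = ½ × 0.827 × 70.4² = 2049 Pa.
L = q·S·CL = 2049 × 19 × 0.78 = 30400 N ≈ 30.4 kN

L = 30400 N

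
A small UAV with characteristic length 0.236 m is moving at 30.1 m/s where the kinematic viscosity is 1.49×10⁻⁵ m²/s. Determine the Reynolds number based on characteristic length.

Re = v·c/ν = 30.1 × 0.236 / (1.49×10⁻⁵) = 4.77×10^5

Re = 4.77×10^5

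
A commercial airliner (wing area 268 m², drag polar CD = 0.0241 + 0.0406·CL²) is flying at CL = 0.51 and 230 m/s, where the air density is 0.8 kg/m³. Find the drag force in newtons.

D = 1.97×10^5 N

CD = 0.0241 + 0.0406 × 0.51² = 0.03466
D = ½ρv²S·CD = ½ × 0.8 × 230² × 268 × 0.03466 = 1.97×10^5 N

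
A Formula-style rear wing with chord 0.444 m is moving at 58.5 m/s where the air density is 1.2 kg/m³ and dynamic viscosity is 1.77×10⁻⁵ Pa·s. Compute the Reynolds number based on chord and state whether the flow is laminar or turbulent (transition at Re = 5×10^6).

Re = ρ·v·c/μ = 1.2 × 58.5 × 0.444 / (1.77×10⁻⁵) = 1.76×10^6
Since 1.76×10^6 < 5×10^6, the flow is laminar.

Re = 1.76×10^6 (laminar)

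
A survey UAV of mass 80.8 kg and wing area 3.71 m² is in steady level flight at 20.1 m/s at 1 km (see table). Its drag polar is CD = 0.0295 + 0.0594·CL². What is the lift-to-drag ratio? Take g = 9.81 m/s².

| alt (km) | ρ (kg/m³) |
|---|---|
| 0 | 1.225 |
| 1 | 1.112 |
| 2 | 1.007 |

L/D = 11.4

At 1 km, from the table: ρ = 1.112 kg/m³.
Level flight ⇒ L = W = m·g = 80.8 × 9.81 = 792.65 N.
q = ½ρv² = ½ × 1.112 × 20.1² = 224.6 Pa.
Required CL = L/(qS) = 792.65/(224.6·3.71) = 0.9511.
CD = 0.0295 + 0.0594 × 0.9511² = 0.08324.
L/D = CL/CD = 0.9511 / 0.08324 = 11.4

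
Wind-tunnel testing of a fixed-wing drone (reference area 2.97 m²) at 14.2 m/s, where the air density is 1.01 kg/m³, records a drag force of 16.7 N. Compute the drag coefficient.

CD = 0.0552

From D = ½ρv²S·CD, rearranging gives CD = 2D/(ρv²S).
CD = 2 × 16.7 / (1.01 × 14.2² × 2.97) = 0.0552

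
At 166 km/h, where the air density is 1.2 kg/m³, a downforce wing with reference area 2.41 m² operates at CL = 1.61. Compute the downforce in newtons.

Convert speed: v = 166 km/h ÷ 3.6 = 46.11 m/s.
L = ½ρv²S·CL = ½ × 1.2 × 46.11² × 2.41 × 1.61 = 4950 N

L = 4950 N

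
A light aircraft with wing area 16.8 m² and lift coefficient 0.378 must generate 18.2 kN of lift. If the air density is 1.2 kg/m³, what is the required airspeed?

L = ½ρv²S·CL ⇒ v = √(2L/(ρ·S·CL))
v = √(2 × 18200 / (1.2 × 16.8 × 0.378)) = √4777 = 69.1 m/s

v = 69.1 m/s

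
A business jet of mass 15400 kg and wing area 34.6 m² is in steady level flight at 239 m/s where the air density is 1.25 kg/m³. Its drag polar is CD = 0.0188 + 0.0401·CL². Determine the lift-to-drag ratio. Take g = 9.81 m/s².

In steady level flight, lift balances weight: W = mg = 15400 × 9.81 = 1.5107×10^5 N.
Dynamic pressure q = 0.5 × 1.25 × 239² = 35700 Pa.
CL = W/(q·S) = 1.5107×10^5 / (35700 × 34.6) = 0.1223.
CD = 0.0188 + 0.0401 × 0.1223² = 0.0194.
L/D = CL/CD = 0.1223 / 0.0194 = 6.3

L/D = 6.3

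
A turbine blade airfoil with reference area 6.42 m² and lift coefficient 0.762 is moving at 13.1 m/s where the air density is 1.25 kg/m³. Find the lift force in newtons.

Dynamic pressure q = ½ρv² = ½ × 1.25 × 13.1² = 107.3 Pa.
L = q·S·CL = 107.3 × 6.42 × 0.762 = 525 N

L = 525 N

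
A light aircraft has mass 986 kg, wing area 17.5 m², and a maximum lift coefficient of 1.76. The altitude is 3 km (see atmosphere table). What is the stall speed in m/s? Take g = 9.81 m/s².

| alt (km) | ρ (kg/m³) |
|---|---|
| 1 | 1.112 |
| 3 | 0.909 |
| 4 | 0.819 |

V_stall = 26.3 m/s

At 3 km, from the table: ρ = 0.909 kg/m³.
Weight W = mg = 986 × 9.81 = 9673 N.
V_stall = √(2W/(ρ·S·CL,max)) = √(2 × 9673 / (0.909 × 17.5 × 1.76))
V_stall = √691 = 26.3 m/s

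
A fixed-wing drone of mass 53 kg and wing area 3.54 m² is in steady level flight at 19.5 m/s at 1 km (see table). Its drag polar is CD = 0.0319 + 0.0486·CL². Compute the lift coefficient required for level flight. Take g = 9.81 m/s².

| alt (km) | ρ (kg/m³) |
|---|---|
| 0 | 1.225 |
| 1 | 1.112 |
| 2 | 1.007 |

At 1 km, from the table: ρ = 1.112 kg/m³.
Level flight ⇒ L = W = m·g = 53 × 9.81 = 519.93 N.
q = ½ρv² = ½ × 1.112 × 19.5² = 211.4 Pa.
Required CL = L/(qS) = 519.93/(211.4·3.54) = 0.6947.

CL = 0.695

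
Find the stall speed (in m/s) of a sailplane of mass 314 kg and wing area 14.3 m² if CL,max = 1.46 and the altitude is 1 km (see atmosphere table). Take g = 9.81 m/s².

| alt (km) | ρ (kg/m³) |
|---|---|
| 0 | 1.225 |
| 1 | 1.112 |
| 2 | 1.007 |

V_stall = 16.3 m/s

At 1 km, from the table: ρ = 1.112 kg/m³.
Stall occurs when L = W at CL,max. W = mg = 314 × 9.81 = 3080 N.
From L = ½ρV²S·CL,max = W: V_stall = √(2W/(ρSCL,max)) = √(2·3080/(1.112·14.3·1.46))
V_stall = √265.4 = 16.3 m/s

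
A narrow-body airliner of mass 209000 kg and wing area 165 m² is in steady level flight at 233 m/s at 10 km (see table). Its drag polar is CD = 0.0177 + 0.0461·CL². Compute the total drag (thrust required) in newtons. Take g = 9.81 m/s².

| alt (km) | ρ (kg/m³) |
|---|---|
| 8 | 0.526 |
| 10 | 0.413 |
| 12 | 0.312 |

D = 1.38×10^5 N

At 10 km, from the table: ρ = 0.413 kg/m³.
Weight W = mg = 209000 × 9.81 = 2.0503×10^6 N; in level flight L = W.
q = ½ρv² = ½ × 0.413 × 233² = 11210 Pa.
Required CL = L/(qS) = 2.0503×10^6/(11210·165) = 1.108.
CD = 0.0177 + 0.0461 × 1.108² = 0.07434.
D = q·S·CD = 11210 × 165 × 0.07434 = 1.375×10^5 N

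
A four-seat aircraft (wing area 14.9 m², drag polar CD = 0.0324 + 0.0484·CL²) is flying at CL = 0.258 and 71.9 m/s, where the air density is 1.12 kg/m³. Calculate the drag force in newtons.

CD = 0.0324 + 0.0484 × 0.258² = 0.03562
D = ½ρv²S·CD = ½ × 1.12 × 71.9² × 14.9 × 0.03562 = 1540 N

D = 1540 N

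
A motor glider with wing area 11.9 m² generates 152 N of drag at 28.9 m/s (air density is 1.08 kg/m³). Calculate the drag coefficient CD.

CD = 0.0283

From D = ½ρv²S·CD, rearranging gives CD = 2D/(ρv²S).
CD = 2 × 152 / (1.08 × 28.9² × 11.9) = 0.0283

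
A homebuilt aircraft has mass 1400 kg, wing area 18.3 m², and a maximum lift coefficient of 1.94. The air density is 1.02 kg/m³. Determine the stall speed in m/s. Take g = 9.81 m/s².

At stall, lift equals weight: L = W = m·g = 1400 × 9.81 = 13730 N.
V_stall = √(2W/(ρ·S·CL,max)) = √(2 × 13730 / (1.02 × 18.3 × 1.94))
V_stall = √758.5 = 27.5 m/s

V_stall = 27.5 m/s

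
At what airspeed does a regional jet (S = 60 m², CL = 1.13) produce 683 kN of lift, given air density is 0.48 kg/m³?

v = 205 m/s

L = ½ρv²S·CL ⇒ v = √(2L/(ρ·S·CL))
v = √(2 × 6.83×10^5 / (0.48 × 60 × 1.13)) = √41970 = 205 m/s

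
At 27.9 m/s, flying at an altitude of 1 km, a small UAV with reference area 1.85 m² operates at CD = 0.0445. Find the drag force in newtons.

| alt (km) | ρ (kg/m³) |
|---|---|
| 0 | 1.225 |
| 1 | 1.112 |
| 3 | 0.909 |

D = 35.6 N

At 1 km, from the table: ρ = 1.112 kg/m³.
Dynamic pressure q = ½ρv² = ½ × 1.112 × 27.9² = 432.8 Pa.
D = q·S·CD = 432.8 × 1.85 × 0.0445 = 35.6 N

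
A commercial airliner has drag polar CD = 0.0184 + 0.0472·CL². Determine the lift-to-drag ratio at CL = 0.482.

CD = 0.0184 + 0.0472 × 0.482² = 0.02937
L/D = CL/CD = 0.482 / 0.02937 = 16.4

L/D = 16.4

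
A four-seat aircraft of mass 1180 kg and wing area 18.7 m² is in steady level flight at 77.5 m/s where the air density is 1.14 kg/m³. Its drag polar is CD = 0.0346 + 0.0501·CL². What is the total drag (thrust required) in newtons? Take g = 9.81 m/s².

In steady level flight, lift balances weight: W = mg = 1180 × 9.81 = 11576 N.
Dynamic pressure q = 0.5 × 1.14 × 77.5² = 3424 Pa.
Required CL = L/(qS) = 11576/(3424·18.7) = 0.1808.
CD = 0.0346 + 0.0501 × 0.1808² = 0.03624.
D = q·S·CD = 3424 × 18.7 × 0.03624 = 2320 N

D = 2320 N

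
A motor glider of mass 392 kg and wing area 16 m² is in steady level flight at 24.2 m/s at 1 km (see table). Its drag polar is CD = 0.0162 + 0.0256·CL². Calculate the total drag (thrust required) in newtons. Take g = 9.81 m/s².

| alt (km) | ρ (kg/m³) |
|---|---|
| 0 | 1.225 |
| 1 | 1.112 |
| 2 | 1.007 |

At 1 km, from the table: ρ = 1.112 kg/m³.
Level flight ⇒ L = W = m·g = 392 × 9.81 = 3845.5 N.
q = ½ρv² = ½ × 1.112 × 24.2² = 325.6 Pa.
Required CL = L/(qS) = 3845.5/(325.6·16) = 0.7381.
CD = 0.0162 + 0.0256 × 0.7381² = 0.03015.
D = q·S·CD = 325.6 × 16 × 0.03015 = 157.1 N

D = 157 N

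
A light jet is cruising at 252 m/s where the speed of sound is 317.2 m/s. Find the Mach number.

M = 0.794

M = v/a = 252 / 317.2 = 0.794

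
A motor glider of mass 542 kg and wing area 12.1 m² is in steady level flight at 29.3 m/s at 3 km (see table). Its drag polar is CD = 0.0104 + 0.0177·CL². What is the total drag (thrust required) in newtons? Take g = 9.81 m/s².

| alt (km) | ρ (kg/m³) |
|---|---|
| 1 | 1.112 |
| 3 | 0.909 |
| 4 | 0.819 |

At 3 km, from the table: ρ = 0.909 kg/m³.
Weight W = mg = 542 × 9.81 = 5317 N; in level flight L = W.
q = ½ρv² = ½ × 0.909 × 29.3² = 390.2 Pa.
CL = 2W/(ρv²S) = 2×5317/(0.909×29.3²×12.1) = 1.126.
CD = 0.0104 + 0.0177 × 1.126² = 0.03285.
D = q·S·CD = 390.2 × 12.1 × 0.03285 = 155.1 N

D = 155 N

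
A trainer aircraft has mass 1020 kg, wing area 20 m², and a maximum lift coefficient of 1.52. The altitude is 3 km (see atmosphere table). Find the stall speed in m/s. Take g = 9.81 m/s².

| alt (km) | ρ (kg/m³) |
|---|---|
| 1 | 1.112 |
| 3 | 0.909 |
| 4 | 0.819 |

V_stall = 26.9 m/s

At 3 km, from the table: ρ = 0.909 kg/m³.
At stall, lift equals weight: L = W = m·g = 1020 × 9.81 = 10010 N.
From L = ½ρV²S·CL,max = W: V_stall = √(2W/(ρSCL,max)) = √(2·10010/(0.909·20·1.52))
V_stall = √724.2 = 26.9 m/s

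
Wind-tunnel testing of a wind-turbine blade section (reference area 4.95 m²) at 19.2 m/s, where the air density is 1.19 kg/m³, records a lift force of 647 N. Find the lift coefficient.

From L = ½ρv²S·CL, rearranging gives CL = 2L/(ρv²S).
CL = 2 × 647 / (1.19 × 19.2² × 4.95) = 0.596

CL = 0.596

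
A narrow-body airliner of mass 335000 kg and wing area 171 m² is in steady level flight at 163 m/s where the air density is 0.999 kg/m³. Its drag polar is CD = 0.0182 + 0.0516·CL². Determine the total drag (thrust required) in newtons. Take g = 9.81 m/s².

In steady level flight, lift balances weight: W = mg = 335000 × 9.81 = 3.2864×10^6 N.
Dynamic pressure q = 0.5 × 0.999 × 163² = 13270 Pa.
Required CL = L/(qS) = 3.2864×10^6/(13270·171) = 1.448.
CD = 0.0182 + 0.0516 × 1.448² = 0.1264.
D = q·S·CD = 13270 × 171 × 0.1264 = 2.869×10^5 N

D = 2.87×10^5 N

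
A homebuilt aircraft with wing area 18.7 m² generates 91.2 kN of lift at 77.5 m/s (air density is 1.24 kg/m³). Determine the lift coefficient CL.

CL = 1.31

From L = ½ρv²S·CL, rearranging gives CL = 2L/(ρv²S).
CL = 2 × 91200 / (1.24 × 77.5² × 18.7) = 1.31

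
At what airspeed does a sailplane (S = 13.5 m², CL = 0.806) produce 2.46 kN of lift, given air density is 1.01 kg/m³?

L = ½ρv²S·CL ⇒ v = √(2L/(ρ·S·CL))
v = √(2 × 2460 / (1.01 × 13.5 × 0.806)) = √447.7 = 21.2 m/s

v = 21.2 m/s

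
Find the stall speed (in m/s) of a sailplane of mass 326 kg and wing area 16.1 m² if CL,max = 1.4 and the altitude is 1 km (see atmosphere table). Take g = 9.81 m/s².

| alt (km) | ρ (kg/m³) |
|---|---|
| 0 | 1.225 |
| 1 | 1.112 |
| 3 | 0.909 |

At 1 km, from the table: ρ = 1.112 kg/m³.
Stall occurs when L = W at CL,max. W = mg = 326 × 9.81 = 3198 N.
From L = ½ρV²S·CL,max = W: V_stall = √(2W/(ρSCL,max)) = √(2·3198/(1.112·16.1·1.4))
V_stall = √255.2 = 16 m/s

V_stall = 16 m/s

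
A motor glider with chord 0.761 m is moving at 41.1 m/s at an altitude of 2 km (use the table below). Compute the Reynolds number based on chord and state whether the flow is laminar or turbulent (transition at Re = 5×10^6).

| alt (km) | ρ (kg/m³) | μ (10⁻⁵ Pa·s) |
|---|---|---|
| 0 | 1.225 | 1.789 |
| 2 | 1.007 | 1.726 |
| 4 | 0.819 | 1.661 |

At 2 km, from the table: ρ = 1.007 kg/m³, μ = 1.726×10⁻⁵ Pa·s.
Re = ρ·v·c/μ = 1.007 × 41.1 × 0.761 / (1.726×10⁻⁵) = 1.82×10^6
Since 1.82×10^6 < 5×10^6, the flow is laminar.

Re = 1.82×10^6 (laminar)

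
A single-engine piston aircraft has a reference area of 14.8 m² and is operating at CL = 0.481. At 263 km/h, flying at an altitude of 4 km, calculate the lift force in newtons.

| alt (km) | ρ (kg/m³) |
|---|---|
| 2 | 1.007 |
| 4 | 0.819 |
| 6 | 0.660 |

At 4 km, from the table: ρ = 0.819 kg/m³.
Convert speed: v = 263 km/h ÷ 3.6 = 73.06 m/s.
Dynamic pressure q = ½ρv² = ½ × 0.819 × 73.06² = 2186 Pa.
L = q·S·CL = 2186 × 14.8 × 0.481 = 15600 N ≈ 15.6 kN

L = 15600 N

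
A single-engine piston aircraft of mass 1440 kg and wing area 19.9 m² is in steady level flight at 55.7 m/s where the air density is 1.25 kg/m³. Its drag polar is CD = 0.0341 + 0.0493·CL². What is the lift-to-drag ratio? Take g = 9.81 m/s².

Weight W = mg = 1440 × 9.81 = 14126 N; in level flight L = W.
Dynamic pressure q = 0.5 × 1.25 × 55.7² = 1939 Pa.
Required CL = L/(qS) = 14126/(1939·19.9) = 0.3661.
CD = 0.0341 + 0.0493 × 0.3661² = 0.04071.
L/D = CL/CD = 0.3661 / 0.04071 = 8.99

L/D = 8.99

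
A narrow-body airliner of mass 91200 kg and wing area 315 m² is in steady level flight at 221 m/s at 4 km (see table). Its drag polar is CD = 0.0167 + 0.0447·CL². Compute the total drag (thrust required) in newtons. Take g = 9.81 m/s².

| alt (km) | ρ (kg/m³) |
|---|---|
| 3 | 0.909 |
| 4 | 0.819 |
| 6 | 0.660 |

At 4 km, from the table: ρ = 0.819 kg/m³.
Level flight ⇒ L = W = m·g = 91200 × 9.81 = 8.9467×10^5 N.
Dynamic pressure q = 0.5 × 0.819 × 221² = 20000 Pa.
CL = W/(q·S) = 8.9467×10^5 / (20000 × 315) = 0.142.
CD = 0.0167 + 0.0447 × 0.142² = 0.0176.
D = q·S·CD = 20000 × 315 × 0.0176 = 1.109×10^5 N

D = 1.11×10^5 N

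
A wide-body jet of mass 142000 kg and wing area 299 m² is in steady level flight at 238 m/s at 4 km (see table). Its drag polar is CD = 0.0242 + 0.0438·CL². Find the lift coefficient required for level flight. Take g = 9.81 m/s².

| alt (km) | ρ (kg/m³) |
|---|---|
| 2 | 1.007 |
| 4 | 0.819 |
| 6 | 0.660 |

CL = 0.201

At 4 km, from the table: ρ = 0.819 kg/m³.
Level flight ⇒ L = W = m·g = 142000 × 9.81 = 1.393×10^6 N.
q = ½ρv² = ½ × 0.819 × 238² = 23200 Pa.
CL = W/(q·S) = 1.393×10^6 / (23200 × 299) = 0.2009.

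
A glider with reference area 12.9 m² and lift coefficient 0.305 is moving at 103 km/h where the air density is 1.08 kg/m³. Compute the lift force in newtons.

Convert speed: v = 103 km/h ÷ 3.6 = 28.61 m/s.
Dynamic pressure q = ½ρv² = ½ × 1.08 × 28.61² = 442 Pa.
L = q·S·CL = 442 × 12.9 × 0.305 = 1740 N

L = 1740 N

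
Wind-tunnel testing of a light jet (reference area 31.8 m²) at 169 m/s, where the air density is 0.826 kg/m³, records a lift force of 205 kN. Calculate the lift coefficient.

From L = ½ρv²S·CL, rearranging gives CL = 2L/(ρv²S).
CL = 2 × 2.05×10^5 / (0.826 × 169² × 31.8) = 0.547

CL = 0.547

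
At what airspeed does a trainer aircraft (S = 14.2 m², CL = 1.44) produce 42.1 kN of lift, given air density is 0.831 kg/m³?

v = 70.4 m/s

L = ½ρv²S·CL ⇒ v = √(2L/(ρ·S·CL))
v = √(2 × 42100 / (0.831 × 14.2 × 1.44)) = √4955 = 70.4 m/s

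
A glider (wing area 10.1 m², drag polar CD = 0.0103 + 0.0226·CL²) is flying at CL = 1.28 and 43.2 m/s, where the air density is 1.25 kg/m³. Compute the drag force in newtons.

CD = 0.0103 + 0.0226 × 1.28² = 0.04733
D = ½ρv²S·CD = ½ × 1.25 × 43.2² × 10.1 × 0.04733 = 558 N

D = 558 N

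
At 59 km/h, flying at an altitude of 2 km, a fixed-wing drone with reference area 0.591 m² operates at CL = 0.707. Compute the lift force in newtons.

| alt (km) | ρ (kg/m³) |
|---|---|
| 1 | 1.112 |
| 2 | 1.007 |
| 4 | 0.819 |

At 2 km, from the table: ρ = 1.007 kg/m³.
Convert speed: v = 59 km/h ÷ 3.6 = 16.39 m/s.
Dynamic pressure q = ½ρv² = ½ × 1.007 × 16.39² = 135.2 Pa.
L = q·S·CL = 135.2 × 0.591 × 0.707 = 56.5 N

L = 56.5 N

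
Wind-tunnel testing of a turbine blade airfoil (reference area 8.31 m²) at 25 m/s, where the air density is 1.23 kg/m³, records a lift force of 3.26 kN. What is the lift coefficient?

From L = ½ρv²S·CL, rearranging gives CL = 2L/(ρv²S).
CL = 2 × 3260 / (1.23 × 25² × 8.31) = 1.02

CL = 1.02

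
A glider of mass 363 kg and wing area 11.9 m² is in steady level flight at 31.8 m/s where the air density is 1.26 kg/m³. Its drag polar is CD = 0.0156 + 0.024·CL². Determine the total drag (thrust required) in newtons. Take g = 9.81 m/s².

In steady level flight, lift balances weight: W = mg = 363 × 9.81 = 3561 N.
Dynamic pressure q = 0.5 × 1.26 × 31.8² = 637.1 Pa.
CL = W/(q·S) = 3561 / (637.1 × 11.9) = 0.4697.
CD = 0.0156 + 0.024 × 0.4697² = 0.0209.
D = q·S·CD = 637.1 × 11.9 × 0.0209 = 158.4 N

D = 158 N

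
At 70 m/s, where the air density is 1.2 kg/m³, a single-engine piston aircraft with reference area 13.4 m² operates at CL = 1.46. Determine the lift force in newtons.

Dynamic pressure q = ½ρv² = ½ × 1.2 × 70² = 2940 Pa.
L = q·S·CL = 2940 × 13.4 × 1.46 = 57500 N ≈ 57.5 kN

L = 57500 N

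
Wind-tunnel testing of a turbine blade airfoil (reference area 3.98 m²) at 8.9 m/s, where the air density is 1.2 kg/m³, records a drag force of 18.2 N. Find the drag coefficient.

From D = ½ρv²S·CD, rearranging gives CD = 2D/(ρv²S).
CD = 2 × 18.2 / (1.2 × 8.9² × 3.98) = 0.0962

CD = 0.0962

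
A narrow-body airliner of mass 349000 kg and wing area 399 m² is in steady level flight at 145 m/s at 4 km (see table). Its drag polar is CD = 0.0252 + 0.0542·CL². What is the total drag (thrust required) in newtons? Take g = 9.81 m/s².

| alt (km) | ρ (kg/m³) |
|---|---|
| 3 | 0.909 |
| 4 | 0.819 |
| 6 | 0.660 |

At 4 km, from the table: ρ = 0.819 kg/m³.
Weight W = mg = 349000 × 9.81 = 3.4237×10^6 N; in level flight L = W.
Dynamic pressure q = 0.5 × 0.819 × 145² = 8610 Pa.
CL = W/(q·S) = 3.4237×10^6 / (8610 × 399) = 0.9966.
CD = 0.0252 + 0.0542 × 0.9966² = 0.07903.
D = q·S·CD = 8610 × 399 × 0.07903 = 2.715×10^5 N

D = 2.72×10^5 N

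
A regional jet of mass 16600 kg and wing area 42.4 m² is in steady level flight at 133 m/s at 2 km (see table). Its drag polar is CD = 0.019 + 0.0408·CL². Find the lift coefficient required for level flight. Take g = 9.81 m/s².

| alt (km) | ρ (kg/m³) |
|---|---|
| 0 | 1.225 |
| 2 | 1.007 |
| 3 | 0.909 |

CL = 0.431

At 2 km, from the table: ρ = 1.007 kg/m³.
Weight W = mg = 16600 × 9.81 = 1.6285×10^5 N; in level flight L = W.
q = ½ρv² = ½ × 1.007 × 133² = 8906 Pa.
Required CL = L/(qS) = 1.6285×10^5/(8906·42.4) = 0.4312.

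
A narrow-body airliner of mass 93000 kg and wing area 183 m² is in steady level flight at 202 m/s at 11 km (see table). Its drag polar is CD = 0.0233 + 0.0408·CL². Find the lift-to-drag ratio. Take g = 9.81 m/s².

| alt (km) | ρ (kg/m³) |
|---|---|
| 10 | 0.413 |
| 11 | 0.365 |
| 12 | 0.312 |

L/D = 16.1

At 11 km, from the table: ρ = 0.365 kg/m³.
Weight W = mg = 93000 × 9.81 = 9.1233×10^5 N; in level flight L = W.
q = ½ρv² = ½ × 0.365 × 202² = 7447 Pa.
CL = W/(q·S) = 9.1233×10^5 / (7447 × 183) = 0.6695.
CD = 0.0233 + 0.0408 × 0.6695² = 0.04159.
L/D = CL/CD = 0.6695 / 0.04159 = 16.1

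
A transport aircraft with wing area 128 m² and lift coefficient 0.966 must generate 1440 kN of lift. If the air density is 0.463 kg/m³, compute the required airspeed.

v = 224 m/s

L = ½ρv²S·CL ⇒ v = √(2L/(ρ·S·CL))
v = √(2 × 1.44×10^6 / (0.463 × 128 × 0.966)) = √50310 = 224 m/s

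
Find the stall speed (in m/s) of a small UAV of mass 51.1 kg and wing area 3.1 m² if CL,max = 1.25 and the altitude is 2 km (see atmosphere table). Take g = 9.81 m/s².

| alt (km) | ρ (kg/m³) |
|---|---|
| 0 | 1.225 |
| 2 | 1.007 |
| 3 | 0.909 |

V_stall = 16 m/s

At 2 km, from the table: ρ = 1.007 kg/m³.
Stall occurs when L = W at CL,max. W = mg = 51.1 × 9.81 = 501.3 N.
V_stall = √(2W/(ρ·S·CL,max)) = √(2 × 501.3 / (1.007 × 3.1 × 1.25))
V_stall = √256.9 = 16 m/s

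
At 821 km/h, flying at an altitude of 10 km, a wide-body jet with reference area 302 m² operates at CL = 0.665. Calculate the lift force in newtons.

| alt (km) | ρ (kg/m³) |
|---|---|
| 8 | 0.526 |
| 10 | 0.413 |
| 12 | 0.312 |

L = 2.16×10^6 N

At 10 km, from the table: ρ = 0.413 kg/m³.
Convert speed: v = 821 km/h ÷ 3.6 = 228.1 m/s.
Dynamic pressure q = ½ρv² = ½ × 0.413 × 228.1² = 10740 Pa.
L = q·S·CL = 10740 × 302 × 0.665 = 2.16×10^6 N ≈ 2160 kN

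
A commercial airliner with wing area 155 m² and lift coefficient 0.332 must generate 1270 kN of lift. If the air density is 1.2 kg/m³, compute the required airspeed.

v = 203 m/s

L = ½ρv²S·CL ⇒ v = √(2L/(ρ·S·CL))
v = √(2 × 1.27×10^6 / (1.2 × 155 × 0.332)) = √41130 = 203 m/s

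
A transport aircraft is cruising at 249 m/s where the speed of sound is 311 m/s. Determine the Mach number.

M = v/a = 249 / 311 = 0.801

M = 0.801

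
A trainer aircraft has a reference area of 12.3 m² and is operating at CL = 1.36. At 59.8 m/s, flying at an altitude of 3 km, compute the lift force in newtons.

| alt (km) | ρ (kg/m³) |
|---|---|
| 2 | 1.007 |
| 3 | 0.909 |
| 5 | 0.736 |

At 3 km, from the table: ρ = 0.909 kg/m³.
Dynamic pressure q = ½ρv² = ½ × 0.909 × 59.8² = 1625 Pa.
L = q·S·CL = 1625 × 12.3 × 1.36 = 27200 N ≈ 27.2 kN

L = 27200 N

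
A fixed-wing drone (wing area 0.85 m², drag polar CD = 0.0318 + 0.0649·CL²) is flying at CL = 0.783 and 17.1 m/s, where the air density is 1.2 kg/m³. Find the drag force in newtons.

CD = 0.0318 + 0.0649 × 0.783² = 0.07159
D = ½ρv²S·CD = ½ × 1.2 × 17.1² × 0.85 × 0.07159 = 10.7 N

D = 10.7 N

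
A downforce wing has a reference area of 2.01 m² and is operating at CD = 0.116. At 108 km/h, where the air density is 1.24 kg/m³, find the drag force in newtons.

Convert speed: v = 108 km/h ÷ 3.6 = 30 m/s.
Dynamic pressure q = ½ρv² = ½ × 1.24 × 30² = 558 Pa.
D = q·S·CD = 558 × 2.01 × 0.116 = 130 N

D = 130 N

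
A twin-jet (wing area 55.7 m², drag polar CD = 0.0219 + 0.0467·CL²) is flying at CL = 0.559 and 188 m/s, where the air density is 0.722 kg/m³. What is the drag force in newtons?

D = 25900 N

CD = 0.0219 + 0.0467 × 0.559² = 0.03649
D = ½ρv²S·CD = ½ × 0.722 × 188² × 55.7 × 0.03649 = 25900 N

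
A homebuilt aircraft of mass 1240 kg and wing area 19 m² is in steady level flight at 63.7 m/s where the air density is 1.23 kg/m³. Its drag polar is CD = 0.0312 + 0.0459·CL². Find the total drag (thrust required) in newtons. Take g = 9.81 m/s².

D = 1620 N

Level flight ⇒ L = W = m·g = 1240 × 9.81 = 12164 N.
Dynamic pressure q = 0.5 × 1.23 × 63.7² = 2495 Pa.
Required CL = L/(qS) = 12164/(2495·19) = 0.2566.
CD = 0.0312 + 0.0459 × 0.2566² = 0.03422.
D = q·S·CD = 2495 × 19 × 0.03422 = 1623 N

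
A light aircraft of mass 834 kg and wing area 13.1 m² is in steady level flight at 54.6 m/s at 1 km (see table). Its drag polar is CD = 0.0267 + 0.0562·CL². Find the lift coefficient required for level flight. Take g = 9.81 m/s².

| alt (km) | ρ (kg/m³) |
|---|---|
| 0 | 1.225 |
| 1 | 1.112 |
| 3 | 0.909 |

At 1 km, from the table: ρ = 1.112 kg/m³.
Weight W = mg = 834 × 9.81 = 8181.5 N; in level flight L = W.
Dynamic pressure q = 0.5 × 1.112 × 54.6² = 1658 Pa.
Required CL = L/(qS) = 8181.5/(1658·13.1) = 0.3768.

CL = 0.377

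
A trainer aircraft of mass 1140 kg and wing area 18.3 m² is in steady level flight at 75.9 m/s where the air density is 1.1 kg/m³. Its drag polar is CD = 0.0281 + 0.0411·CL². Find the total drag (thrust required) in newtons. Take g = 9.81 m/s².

In steady level flight, lift balances weight: W = mg = 1140 × 9.81 = 11183 N.
Dynamic pressure q = 0.5 × 1.1 × 75.9² = 3168 Pa.
CL = W/(q·S) = 11183 / (3168 × 18.3) = 0.1929.
CD = 0.0281 + 0.0411 × 0.1929² = 0.02963.
D = q·S·CD = 3168 × 18.3 × 0.02963 = 1718 N

D = 1720 N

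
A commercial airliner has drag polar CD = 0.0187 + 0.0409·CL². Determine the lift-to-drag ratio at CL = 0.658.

CD = 0.0187 + 0.0409 × 0.658² = 0.03641
L/D = CL/CD = 0.658 / 0.03641 = 18.1

L/D = 18.1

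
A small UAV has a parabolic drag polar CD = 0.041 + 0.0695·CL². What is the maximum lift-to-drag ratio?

(L/D)max = 9.37

For CD = CD0 + K·CL², (L/D)max occurs at CL* = √(CD0/K) and equals 1/(2√(K·CD0)).
(L/D)max = 1/(2√(0.0695 × 0.041)) = 1/(2 × 0.05338) = 9.37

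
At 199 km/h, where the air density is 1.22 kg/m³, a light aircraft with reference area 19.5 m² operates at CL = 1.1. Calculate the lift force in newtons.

Convert speed: v = 199 km/h ÷ 3.6 = 55.28 m/s.
Dynamic pressure q = ½ρv² = ½ × 1.22 × 55.28² = 1864 Pa.
L = q·S·CL = 1864 × 19.5 × 1.1 = 40000 N ≈ 40 kN

L = 40000 N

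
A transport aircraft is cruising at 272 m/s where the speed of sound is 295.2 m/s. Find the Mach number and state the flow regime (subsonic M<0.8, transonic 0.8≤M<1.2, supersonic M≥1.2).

M = v/a = 272 / 295.2 = 0.921
M = 0.921 → transonic.

M = 0.921 (transonic)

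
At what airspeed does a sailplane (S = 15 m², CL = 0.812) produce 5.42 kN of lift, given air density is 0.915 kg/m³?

v = 31.2 m/s

L = ½ρv²S·CL ⇒ v = √(2L/(ρ·S·CL))
v = √(2 × 5420 / (0.915 × 15 × 0.812)) = √972.7 = 31.2 m/s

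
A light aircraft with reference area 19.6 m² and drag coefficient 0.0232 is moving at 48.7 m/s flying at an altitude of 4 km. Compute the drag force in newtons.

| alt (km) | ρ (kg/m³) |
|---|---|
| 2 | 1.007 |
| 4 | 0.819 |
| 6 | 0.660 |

At 4 km, from the table: ρ = 0.819 kg/m³.
D = ½ρv²S·CD = ½ × 0.819 × 48.7² × 19.6 × 0.0232 = 442 N

D = 442 N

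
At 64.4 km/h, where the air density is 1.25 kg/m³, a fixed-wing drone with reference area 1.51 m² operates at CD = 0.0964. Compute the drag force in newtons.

D = 29.1 N

Convert speed: v = 64.4 km/h ÷ 3.6 = 17.89 m/s.
Dynamic pressure q = ½ρv² = ½ × 1.25 × 17.89² = 200 Pa.
D = q·S·CD = 200 × 1.51 × 0.0964 = 29.1 N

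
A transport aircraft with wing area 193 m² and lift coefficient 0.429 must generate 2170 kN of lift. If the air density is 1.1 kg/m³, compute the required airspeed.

L = ½ρv²S·CL ⇒ v = √(2L/(ρ·S·CL))
v = √(2 × 2.17×10^6 / (1.1 × 193 × 0.429)) = √47650 = 218 m/s

v = 218 m/s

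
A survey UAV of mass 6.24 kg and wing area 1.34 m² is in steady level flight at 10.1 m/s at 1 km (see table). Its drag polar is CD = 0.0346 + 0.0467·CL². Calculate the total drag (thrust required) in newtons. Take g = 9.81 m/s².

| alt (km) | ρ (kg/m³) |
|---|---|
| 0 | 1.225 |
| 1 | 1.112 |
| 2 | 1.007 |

D = 4.93 N

At 1 km, from the table: ρ = 1.112 kg/m³.
Weight W = mg = 6.24 × 9.81 = 61.214 N; in level flight L = W.
Dynamic pressure q = 0.5 × 1.112 × 10.1² = 56.72 Pa.
Required CL = L/(qS) = 61.214/(56.72·1.34) = 0.8054.
CD = 0.0346 + 0.0467 × 0.8054² = 0.0649.
D = q·S·CD = 56.72 × 1.34 × 0.0649 = 4.932 N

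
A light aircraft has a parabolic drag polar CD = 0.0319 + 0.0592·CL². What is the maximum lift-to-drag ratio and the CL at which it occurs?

For CD = CD0 + K·CL², (L/D)max occurs at CL* = √(CD0/K) and equals 1/(2√(K·CD0)).
(L/D)max = 1/(2√(0.0592 × 0.0319)) = 1/(2 × 0.04346) = 11.5
CL* = √(0.0319/0.0592) = 0.734

(L/D)max = 11.5, at CL = 0.734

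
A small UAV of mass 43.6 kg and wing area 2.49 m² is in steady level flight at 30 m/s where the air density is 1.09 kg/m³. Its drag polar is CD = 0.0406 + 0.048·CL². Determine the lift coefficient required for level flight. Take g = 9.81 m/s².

CL = 0.35

In steady level flight, lift balances weight: W = mg = 43.6 × 9.81 = 427.72 N.
q = ½ρv² = ½ × 1.09 × 30² = 490.5 Pa.
CL = 2W/(ρv²S) = 2×427.72/(1.09×30²×2.49) = 0.3502.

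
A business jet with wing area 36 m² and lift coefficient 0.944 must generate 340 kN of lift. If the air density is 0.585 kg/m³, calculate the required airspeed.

L = ½ρv²S·CL ⇒ v = √(2L/(ρ·S·CL))
v = √(2 × 3.4×10^5 / (0.585 × 36 × 0.944)) = √34200 = 185 m/s

v = 185 m/s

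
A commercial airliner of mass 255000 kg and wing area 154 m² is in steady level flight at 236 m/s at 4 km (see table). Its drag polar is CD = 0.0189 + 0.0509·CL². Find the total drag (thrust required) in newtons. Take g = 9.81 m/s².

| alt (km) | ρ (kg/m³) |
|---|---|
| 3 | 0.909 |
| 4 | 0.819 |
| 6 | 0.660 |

At 4 km, from the table: ρ = 0.819 kg/m³.
Weight W = mg = 255000 × 9.81 = 2.5016×10^6 N; in level flight L = W.
q = ½ρv² = ½ × 0.819 × 236² = 22810 Pa.
CL = W/(q·S) = 2.5016×10^6 / (22810 × 154) = 0.7122.
CD = 0.0189 + 0.0509 × 0.7122² = 0.04472.
D = q·S·CD = 22810 × 154 × 0.04472 = 1.571×10^5 N

D = 1.57×10^5 N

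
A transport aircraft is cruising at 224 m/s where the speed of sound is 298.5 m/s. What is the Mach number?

M = v/a = 224 / 298.5 = 0.75

M = 0.75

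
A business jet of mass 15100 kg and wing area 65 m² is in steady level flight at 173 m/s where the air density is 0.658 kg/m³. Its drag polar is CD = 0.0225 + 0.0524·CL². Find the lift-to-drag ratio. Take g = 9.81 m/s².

L/D = 9.15

Weight W = mg = 15100 × 9.81 = 1.4813×10^5 N; in level flight L = W.
Dynamic pressure q = 0.5 × 0.658 × 173² = 9847 Pa.
Required CL = L/(qS) = 1.4813×10^5/(9847·65) = 0.2314.
CD = 0.0225 + 0.0524 × 0.2314² = 0.02531.
L/D = CL/CD = 0.2314 / 0.02531 = 9.15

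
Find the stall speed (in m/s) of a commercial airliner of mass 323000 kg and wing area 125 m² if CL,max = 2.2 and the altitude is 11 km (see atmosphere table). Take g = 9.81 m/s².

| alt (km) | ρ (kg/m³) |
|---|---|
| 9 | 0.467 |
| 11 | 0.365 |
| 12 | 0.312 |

V_stall = 251 m/s

At 11 km, from the table: ρ = 0.365 kg/m³.
Weight W = mg = 323000 × 9.81 = 3.169×10^6 N.
V_stall = √(2W/(ρ·S·CL,max)) = √(2 × 3.169×10^6 / (0.365 × 125 × 2.2))
V_stall = √63140 = 251 m/s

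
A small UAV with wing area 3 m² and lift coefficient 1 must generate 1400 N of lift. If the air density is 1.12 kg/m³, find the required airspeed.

v = 28.9 m/s

L = ½ρv²S·CL ⇒ v = √(2L/(ρ·S·CL))
v = √(2 × 1400 / (1.12 × 3 × 1)) = √833.3 = 28.9 m/s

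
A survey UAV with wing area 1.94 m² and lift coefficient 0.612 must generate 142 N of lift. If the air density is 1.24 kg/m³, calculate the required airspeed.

L = ½ρv²S·CL ⇒ v = √(2L/(ρ·S·CL))
v = √(2 × 142 / (1.24 × 1.94 × 0.612)) = √192.9 = 13.9 m/s

v = 13.9 m/s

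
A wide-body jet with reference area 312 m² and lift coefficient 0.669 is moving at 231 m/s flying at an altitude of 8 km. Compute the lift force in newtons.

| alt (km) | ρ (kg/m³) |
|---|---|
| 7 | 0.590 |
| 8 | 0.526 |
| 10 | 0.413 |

At 8 km, from the table: ρ = 0.526 kg/m³.
L = ½ρv²S·CL = ½ × 0.526 × 231² × 312 × 0.669 = 2.93×10^6 N ≈ 2930 kN

L = 2.93×10^6 N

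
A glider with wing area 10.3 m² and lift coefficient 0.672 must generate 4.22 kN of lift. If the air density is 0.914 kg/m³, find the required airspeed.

L = ½ρv²S·CL ⇒ v = √(2L/(ρ·S·CL))
v = √(2 × 4220 / (0.914 × 10.3 × 0.672)) = √1334 = 36.5 m/s

v = 36.5 m/s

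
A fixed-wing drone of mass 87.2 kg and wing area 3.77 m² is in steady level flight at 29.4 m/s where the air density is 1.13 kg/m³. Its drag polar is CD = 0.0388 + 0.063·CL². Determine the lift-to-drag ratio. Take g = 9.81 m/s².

Weight W = mg = 87.2 × 9.81 = 855.43 N; in level flight L = W.
Dynamic pressure q = 0.5 × 1.13 × 29.4² = 488.4 Pa.
Required CL = L/(qS) = 855.43/(488.4·3.77) = 0.4646.
CD = 0.0388 + 0.063 × 0.4646² = 0.0524.
L/D = CL/CD = 0.4646 / 0.0524 = 8.87

L/D = 8.87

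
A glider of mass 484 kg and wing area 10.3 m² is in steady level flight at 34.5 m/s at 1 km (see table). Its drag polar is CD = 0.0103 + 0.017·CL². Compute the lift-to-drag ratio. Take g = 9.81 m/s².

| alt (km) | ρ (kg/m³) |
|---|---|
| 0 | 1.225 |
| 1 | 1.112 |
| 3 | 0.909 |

At 1 km, from the table: ρ = 1.112 kg/m³.
In steady level flight, lift balances weight: W = mg = 484 × 9.81 = 4748 N.
Dynamic pressure q = 0.5 × 1.112 × 34.5² = 661.8 Pa.
Required CL = L/(qS) = 4748/(661.8·10.3) = 0.6966.
CD = 0.0103 + 0.017 × 0.6966² = 0.01855.
L/D = CL/CD = 0.6966 / 0.01855 = 37.6

L/D = 37.6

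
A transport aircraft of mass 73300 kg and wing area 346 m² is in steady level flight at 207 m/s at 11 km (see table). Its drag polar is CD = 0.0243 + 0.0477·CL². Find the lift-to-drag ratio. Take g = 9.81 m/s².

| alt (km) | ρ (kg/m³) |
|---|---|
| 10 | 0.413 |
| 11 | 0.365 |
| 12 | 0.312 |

L/D = 9.61

At 11 km, from the table: ρ = 0.365 kg/m³.
Weight W = mg = 73300 × 9.81 = 7.1907×10^5 N; in level flight L = W.
Dynamic pressure q = 0.5 × 0.365 × 207² = 7820 Pa.
CL = 2W/(ρv²S) = 2×7.1907×10^5/(0.365×207²×346) = 0.2658.
CD = 0.0243 + 0.0477 × 0.2658² = 0.02767.
L/D = CL/CD = 0.2658 / 0.02767 = 9.61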